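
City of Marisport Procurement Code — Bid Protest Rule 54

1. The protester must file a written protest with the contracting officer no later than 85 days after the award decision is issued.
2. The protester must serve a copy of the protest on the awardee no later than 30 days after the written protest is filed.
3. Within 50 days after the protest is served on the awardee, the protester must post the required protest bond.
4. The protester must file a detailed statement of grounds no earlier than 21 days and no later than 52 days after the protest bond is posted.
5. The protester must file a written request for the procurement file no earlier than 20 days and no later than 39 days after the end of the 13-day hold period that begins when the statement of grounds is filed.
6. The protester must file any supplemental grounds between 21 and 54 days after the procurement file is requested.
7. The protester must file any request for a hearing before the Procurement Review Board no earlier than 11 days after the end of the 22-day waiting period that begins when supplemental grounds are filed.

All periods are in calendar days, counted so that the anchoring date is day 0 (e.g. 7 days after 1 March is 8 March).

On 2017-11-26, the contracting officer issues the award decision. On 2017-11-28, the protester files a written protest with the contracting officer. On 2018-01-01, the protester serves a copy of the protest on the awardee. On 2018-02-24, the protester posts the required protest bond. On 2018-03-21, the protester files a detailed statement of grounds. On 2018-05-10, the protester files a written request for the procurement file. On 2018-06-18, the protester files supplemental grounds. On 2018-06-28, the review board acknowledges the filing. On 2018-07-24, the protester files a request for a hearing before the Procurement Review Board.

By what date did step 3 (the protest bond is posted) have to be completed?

2018-02-20

Step 3 runs from 2018-01-01, when the protest is served on the awardee. 50 days after 2018-01-01 is 2018-02-20.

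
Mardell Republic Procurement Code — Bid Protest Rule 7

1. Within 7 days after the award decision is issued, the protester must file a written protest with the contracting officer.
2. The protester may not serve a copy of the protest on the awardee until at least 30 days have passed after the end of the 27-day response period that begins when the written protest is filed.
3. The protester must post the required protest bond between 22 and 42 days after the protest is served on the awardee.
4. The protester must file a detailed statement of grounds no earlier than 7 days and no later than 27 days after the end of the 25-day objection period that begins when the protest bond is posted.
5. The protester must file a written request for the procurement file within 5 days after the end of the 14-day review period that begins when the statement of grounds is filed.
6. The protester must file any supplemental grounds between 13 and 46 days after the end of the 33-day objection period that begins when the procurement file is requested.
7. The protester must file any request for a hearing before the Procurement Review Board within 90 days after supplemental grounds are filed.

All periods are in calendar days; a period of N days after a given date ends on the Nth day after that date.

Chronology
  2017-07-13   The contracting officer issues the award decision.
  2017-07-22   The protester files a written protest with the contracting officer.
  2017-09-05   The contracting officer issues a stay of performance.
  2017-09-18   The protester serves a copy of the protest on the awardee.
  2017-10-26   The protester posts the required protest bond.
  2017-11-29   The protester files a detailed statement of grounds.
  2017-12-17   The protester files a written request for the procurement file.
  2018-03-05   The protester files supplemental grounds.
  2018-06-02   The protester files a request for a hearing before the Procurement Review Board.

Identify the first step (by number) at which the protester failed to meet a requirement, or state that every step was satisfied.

Step 1

Step 1 — counting 7 days from 2017-07-13 (when the award decision is issued) gives a deadline of 2017-07-20; done 2017-07-22 — 2 days late.
No need to go further; step 1 was not satisfied.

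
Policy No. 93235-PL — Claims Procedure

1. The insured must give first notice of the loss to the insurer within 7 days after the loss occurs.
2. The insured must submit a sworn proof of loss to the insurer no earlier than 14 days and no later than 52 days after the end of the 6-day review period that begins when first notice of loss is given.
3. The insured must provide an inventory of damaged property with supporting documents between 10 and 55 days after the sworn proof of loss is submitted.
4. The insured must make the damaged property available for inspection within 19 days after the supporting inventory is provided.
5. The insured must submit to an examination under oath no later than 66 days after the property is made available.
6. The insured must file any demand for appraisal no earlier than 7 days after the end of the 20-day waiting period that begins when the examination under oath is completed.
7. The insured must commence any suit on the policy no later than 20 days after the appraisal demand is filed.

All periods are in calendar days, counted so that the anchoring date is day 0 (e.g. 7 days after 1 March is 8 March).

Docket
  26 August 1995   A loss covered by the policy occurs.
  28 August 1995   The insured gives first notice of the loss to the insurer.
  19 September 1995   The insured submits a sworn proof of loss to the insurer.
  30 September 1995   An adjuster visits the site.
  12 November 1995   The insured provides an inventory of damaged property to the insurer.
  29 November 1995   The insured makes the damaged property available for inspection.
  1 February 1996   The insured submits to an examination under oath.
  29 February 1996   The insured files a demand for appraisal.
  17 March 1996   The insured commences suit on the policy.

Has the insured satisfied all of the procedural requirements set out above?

Yes

Step 1: 7 days after 26 August 1995 (when the loss occurs) is 2 September 1995; done 28 August 1995 — timely.
Step 2: the window is 14–52 days after 3 September 1995 (end of the 6-day review period, which began when first notice of loss is given on 28 August 1995), so 17 September 1995 through 25 October 1995; done 19 September 1995 — within the window.
Step 3: the window is 10–55 days after 19 September 1995 (when the sworn proof of loss is submitted), so 29 September 1995 through 13 November 1995; done 12 November 1995, which is between those dates.
Step 4: 19 days after 12 November 1995 (when the supporting inventory is provided) is 1 December 1995; completed 29 November 1995, before the deadline.
Step 5: 66 days after 29 November 1995 (when the property is made available) is 3 February 1996; 1 February 1996 is within that limit.
Step 6: the earliest permitted date is 7 days after 21 February 1996 (end of the 20-day waiting period, which began when the examination under oath is completed on 1 February 1996), i.e. 28 February 1996; 29 February 1996 is on or after that date.
Step 7: 20 days after 29 February 1996 (when the appraisal demand is filed) is 20 March 1996; done 17 March 1996 — timely.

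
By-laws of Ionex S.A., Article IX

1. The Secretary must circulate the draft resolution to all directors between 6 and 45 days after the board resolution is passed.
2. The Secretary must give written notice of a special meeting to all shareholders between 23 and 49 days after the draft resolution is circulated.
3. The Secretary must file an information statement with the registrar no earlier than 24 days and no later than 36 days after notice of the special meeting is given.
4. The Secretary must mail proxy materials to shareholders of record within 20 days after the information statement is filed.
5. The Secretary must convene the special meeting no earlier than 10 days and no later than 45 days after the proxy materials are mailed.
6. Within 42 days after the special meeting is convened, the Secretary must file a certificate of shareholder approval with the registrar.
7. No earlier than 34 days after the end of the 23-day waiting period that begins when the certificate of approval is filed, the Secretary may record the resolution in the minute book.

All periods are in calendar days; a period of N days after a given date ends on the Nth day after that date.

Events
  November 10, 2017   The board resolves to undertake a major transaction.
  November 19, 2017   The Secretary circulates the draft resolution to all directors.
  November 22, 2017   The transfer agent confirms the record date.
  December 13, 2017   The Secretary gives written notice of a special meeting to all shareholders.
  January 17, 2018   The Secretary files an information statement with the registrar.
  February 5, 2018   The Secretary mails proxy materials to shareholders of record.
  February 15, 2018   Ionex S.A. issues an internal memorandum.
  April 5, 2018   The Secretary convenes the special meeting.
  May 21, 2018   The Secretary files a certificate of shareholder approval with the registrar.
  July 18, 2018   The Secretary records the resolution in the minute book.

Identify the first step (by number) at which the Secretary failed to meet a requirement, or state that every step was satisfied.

Step 5

(1) the permitted window runs from November 10, 2017 + 6 = November 16, 2017 to November 10, 2017 + 45 = December 25, 2017; November 19, 2017 falls inside that range.
(2) the permitted window runs from November 19, 2017 + 23 = December 12, 2017 to November 19, 2017 + 49 = January 7, 2018; December 13, 2017 falls inside that range.
(3) the permitted window runs from December 13, 2017 + 24 = January 6, 2018 to December 13, 2017 + 36 = January 18, 2018; done January 17, 2018, which is between those dates.
(4) due by January 17, 2018 + 20 days = February 6, 2018; done February 5, 2018 — timely.
(5) the permitted window runs from February 5, 2018 + 10 = February 15, 2018 to February 5, 2018 + 45 = March 22, 2018; done April 5, 2018 — 14 days after the window closed.
Later steps need not be reached.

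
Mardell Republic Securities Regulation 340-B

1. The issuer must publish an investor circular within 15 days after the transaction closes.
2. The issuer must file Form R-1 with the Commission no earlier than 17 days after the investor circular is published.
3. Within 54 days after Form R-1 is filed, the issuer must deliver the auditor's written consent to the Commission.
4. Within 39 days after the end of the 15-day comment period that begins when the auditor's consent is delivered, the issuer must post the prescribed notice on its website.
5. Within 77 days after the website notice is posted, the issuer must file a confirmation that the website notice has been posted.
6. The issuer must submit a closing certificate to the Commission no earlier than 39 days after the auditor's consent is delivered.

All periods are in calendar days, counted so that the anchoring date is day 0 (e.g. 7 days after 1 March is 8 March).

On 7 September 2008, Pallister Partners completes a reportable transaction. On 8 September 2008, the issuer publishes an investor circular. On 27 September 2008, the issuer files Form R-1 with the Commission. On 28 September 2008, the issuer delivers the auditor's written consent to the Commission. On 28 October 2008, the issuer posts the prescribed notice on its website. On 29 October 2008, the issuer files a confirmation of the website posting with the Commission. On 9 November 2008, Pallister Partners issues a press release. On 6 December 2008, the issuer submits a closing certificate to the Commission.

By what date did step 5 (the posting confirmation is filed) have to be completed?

Step 5 runs from 28 October 2008, when the website notice is posted. 77 days after 28 October 2008 is 13 January 2009.

13 January 2009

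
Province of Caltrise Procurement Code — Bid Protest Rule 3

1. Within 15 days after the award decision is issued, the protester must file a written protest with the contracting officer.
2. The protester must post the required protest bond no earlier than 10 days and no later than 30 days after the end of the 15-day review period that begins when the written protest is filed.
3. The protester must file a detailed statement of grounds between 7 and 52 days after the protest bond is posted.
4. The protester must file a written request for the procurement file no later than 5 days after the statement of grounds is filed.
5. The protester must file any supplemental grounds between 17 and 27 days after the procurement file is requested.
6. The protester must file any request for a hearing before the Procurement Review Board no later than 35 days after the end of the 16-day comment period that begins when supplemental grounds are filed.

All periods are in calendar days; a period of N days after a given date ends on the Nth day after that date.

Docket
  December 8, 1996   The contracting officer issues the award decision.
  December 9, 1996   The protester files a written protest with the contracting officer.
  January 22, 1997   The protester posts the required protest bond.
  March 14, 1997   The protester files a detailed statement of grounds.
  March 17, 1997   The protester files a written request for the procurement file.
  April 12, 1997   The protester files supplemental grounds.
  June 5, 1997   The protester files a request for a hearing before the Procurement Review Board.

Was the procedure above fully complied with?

No

(1) due by December 8, 1996 + 15 days = December 23, 1996; done December 9, 1996 — timely.
(2) the permitted window runs from December 24, 1996 + 10 = January 3, 1997 to December 24, 1996 + 30 = January 23, 1997; done January 22, 1997, which is between those dates.
(3) the permitted window runs from January 22, 1997 + 7 = January 29, 1997 to January 22, 1997 + 52 = March 15, 1997; March 14, 1997 falls inside that range.
(4) due by March 14, 1997 + 5 days = March 19, 1997; March 17, 1997 is within that limit.
(5) the permitted window runs from March 17, 1997 + 17 = April 3, 1997 to March 17, 1997 + 27 = April 13, 1997; done April 12, 1997 — within the window.
(6) due by April 28, 1997 + 35 days = June 2, 1997; done June 5, 1997 — 3 days late.
No need to go further; step 6 was not satisfied.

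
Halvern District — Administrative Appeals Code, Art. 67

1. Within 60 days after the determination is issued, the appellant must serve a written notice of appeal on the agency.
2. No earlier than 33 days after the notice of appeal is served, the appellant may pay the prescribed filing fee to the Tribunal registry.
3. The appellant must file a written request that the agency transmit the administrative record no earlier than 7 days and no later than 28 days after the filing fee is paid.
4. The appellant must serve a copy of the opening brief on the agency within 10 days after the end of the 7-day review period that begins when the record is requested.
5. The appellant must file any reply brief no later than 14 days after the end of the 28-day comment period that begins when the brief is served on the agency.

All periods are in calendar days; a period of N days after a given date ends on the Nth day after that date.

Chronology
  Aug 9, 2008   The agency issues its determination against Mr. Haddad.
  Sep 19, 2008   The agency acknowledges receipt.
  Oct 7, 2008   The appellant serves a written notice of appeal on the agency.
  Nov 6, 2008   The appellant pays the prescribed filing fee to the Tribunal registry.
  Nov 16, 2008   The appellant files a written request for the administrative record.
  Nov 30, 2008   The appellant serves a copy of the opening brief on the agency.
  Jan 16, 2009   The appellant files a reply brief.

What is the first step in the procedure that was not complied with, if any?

Step 1 — counting 60 days from Aug 9, 2008 (when the determination is issued) gives a deadline of Oct 8, 2008; Oct 7, 2008 is within that limit.
Step 2 — must wait 33 days from Oct 7, 2008 (when the notice of appeal is served), so not before Nov 9, 2008; acted on Nov 6, 2008, 3 days prematurely.

Step 2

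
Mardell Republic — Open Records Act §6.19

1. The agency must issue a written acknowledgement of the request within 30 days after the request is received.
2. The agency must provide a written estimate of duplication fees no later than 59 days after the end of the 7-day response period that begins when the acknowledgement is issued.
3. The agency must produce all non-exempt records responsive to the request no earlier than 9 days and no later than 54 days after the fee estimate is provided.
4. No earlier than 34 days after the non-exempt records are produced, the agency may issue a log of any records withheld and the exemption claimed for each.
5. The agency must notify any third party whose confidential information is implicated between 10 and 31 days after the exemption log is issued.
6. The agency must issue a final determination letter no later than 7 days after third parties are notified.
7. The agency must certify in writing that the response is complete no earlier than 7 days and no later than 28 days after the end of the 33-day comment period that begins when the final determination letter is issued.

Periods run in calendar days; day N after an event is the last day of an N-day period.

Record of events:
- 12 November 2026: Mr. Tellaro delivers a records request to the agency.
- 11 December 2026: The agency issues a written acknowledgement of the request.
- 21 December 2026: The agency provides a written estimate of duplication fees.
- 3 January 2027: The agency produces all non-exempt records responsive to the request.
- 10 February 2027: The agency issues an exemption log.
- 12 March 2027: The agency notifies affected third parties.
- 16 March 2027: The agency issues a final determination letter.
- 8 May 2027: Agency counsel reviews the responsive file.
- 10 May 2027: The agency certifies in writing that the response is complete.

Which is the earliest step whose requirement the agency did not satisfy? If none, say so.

Step 1 — counting 30 days from 12 November 2026 (when the request is received) gives a deadline of 12 December 2026; 11 December 2026 is within that limit.
Step 2 — counting 59 days from 18 December 2026 (end of the 7-day response period, which began when the acknowledgement is issued on 11 December 2026) gives a deadline of 15 February 2027; 21 December 2026 is within that limit.
Step 3 — 9 and 54 days from 21 December 2026 (when the fee estimate is provided) are 30 December 2026 and 13 February 2027 respectively; 3 January 2027 falls inside that range.
Step 4 — must wait 34 days from 3 January 2027 (when the non-exempt records are produced), so not before 6 February 2027; done 10 February 2027 — permitted.
Step 5 — 10 and 31 days from 10 February 2027 (when the exemption log is issued) are 20 February 2027 and 13 March 2027 respectively; 12 March 2027 falls inside that range.
Step 6 — counting 7 days from 12 March 2027 (when third parties are notified) gives a deadline of 19 March 2027; completed 16 March 2027, before the deadline.
Step 7 — 7 and 28 days from 18 April 2027 (end of the 33-day comment period, which began when the final determination letter is issued on 16 March 2027) are 25 April 2027 and 16 May 2027 respectively; done 10 May 2027, which is between those dates.

None — every step was satisfied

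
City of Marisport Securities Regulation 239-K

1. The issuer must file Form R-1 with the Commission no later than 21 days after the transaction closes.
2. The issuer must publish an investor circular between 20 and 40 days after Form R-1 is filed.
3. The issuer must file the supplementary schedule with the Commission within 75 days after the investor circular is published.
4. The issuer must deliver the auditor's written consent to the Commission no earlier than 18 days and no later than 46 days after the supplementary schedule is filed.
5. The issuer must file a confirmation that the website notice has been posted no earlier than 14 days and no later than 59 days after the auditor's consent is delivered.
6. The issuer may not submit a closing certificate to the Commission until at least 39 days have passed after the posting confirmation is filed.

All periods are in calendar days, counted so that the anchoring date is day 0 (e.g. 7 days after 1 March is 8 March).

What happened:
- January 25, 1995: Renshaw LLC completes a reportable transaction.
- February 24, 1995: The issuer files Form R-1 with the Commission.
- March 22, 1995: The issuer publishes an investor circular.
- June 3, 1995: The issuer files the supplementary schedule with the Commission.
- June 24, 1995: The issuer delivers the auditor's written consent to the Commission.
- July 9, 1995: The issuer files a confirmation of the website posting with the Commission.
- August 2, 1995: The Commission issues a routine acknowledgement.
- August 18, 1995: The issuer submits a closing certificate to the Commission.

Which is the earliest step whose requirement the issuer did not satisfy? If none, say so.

(1) due by January 25, 1995 + 21 days = February 15, 1995; done February 24, 1995 — 9 days late.
No need to go further; step 1 was not satisfied.

Step 1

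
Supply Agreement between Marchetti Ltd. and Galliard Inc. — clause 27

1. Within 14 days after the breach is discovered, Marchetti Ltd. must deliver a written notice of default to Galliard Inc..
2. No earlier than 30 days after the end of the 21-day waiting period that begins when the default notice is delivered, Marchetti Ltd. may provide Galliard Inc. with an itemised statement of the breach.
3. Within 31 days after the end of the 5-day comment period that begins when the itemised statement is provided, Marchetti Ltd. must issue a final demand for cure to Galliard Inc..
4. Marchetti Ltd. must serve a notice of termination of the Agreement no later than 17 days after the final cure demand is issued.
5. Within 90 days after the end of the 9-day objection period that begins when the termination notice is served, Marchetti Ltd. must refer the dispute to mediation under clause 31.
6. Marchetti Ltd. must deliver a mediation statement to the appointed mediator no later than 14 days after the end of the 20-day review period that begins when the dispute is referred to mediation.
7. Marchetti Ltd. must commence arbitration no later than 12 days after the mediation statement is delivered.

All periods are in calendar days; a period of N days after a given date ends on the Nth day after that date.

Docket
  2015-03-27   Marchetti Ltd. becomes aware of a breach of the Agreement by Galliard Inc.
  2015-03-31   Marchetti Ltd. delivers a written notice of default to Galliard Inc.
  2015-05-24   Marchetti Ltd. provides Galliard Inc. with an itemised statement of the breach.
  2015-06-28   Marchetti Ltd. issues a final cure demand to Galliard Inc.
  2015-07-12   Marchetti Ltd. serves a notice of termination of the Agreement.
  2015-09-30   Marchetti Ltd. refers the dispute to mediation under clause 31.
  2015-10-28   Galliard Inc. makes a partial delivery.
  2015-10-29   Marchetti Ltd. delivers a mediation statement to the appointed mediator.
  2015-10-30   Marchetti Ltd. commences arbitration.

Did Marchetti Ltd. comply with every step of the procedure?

Step 1 — counting 14 days from 2015-03-27 (when the breach is discovered) gives a deadline of 2015-04-10; 2015-03-31 is within that limit.
Step 2 — must wait 30 days from 2015-04-21 (end of the 21-day waiting period, which began when the default notice is delivered on 2015-03-31), so not before 2015-05-21; done 2015-05-24, after the minimum wait.
Step 3 — counting 31 days from 2015-05-29 (end of the 5-day comment period, which began when the itemised statement is provided on 2015-05-24) gives a deadline of 2015-06-29; 2015-06-28 is within that limit.
Step 4 — counting 17 days from 2015-06-28 (when the final cure demand is issued) gives a deadline of 2015-07-15; done 2015-07-12 — timely.
Step 5 — counting 90 days from 2015-07-21 (end of the 9-day objection period, which began when the termination notice is served on 2015-07-12) gives a deadline of 2015-10-19; 2015-09-30 is within that limit.
Step 6 — counting 14 days from 2015-10-20 (end of the 20-day review period, which began when the dispute is referred to mediation on 2015-09-30) gives a deadline of 2015-11-03; completed 2015-10-29, before the deadline.
Step 7 — counting 12 days from 2015-10-29 (when the mediation statement is delivered) gives a deadline of 2015-11-10; done 2015-10-30 — timely.

Yes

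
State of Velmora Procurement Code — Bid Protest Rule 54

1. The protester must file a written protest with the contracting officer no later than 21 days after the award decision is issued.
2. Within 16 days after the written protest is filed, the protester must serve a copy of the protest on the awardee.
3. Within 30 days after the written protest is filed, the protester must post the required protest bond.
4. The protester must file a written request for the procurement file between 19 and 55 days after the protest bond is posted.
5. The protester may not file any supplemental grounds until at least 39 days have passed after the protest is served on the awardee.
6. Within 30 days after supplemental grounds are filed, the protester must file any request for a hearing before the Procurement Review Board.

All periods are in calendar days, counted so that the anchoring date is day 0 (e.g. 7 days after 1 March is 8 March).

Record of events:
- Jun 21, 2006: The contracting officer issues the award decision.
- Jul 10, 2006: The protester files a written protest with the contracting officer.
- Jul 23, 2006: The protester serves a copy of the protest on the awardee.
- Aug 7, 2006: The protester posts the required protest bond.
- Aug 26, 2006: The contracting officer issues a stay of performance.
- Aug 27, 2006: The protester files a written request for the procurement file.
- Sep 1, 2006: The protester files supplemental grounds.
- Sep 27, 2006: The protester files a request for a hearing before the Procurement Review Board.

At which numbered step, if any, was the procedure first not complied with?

Step 1 — counting 21 days from Jun 21, 2006 (when the award decision is issued) gives a deadline of Jul 12, 2006; completed Jul 10, 2006, before the deadline.
Step 2 — counting 16 days from Jul 10, 2006 (when the written protest is filed) gives a deadline of Jul 26, 2006; Jul 23, 2006 is within that limit.
Step 3 — counting 30 days from Jul 10, 2006 (when the written protest is filed) gives a deadline of Aug 9, 2006; completed Aug 7, 2006, before the deadline.
Step 4 — 19 and 55 days from Aug 7, 2006 (when the protest bond is posted) are Aug 26, 2006 and Oct 1, 2006 respectively; Aug 27, 2006 falls inside that range.
Step 5 — must wait 39 days from Jul 23, 2006 (when the protest is served on the awardee), so not before Aug 31, 2006; Sep 1, 2006 is on or after that date.
Step 6 — counting 30 days from Sep 1, 2006 (when supplemental grounds are filed) gives a deadline of Oct 1, 2006; Sep 27, 2006 is within that limit.

None — every step was satisfied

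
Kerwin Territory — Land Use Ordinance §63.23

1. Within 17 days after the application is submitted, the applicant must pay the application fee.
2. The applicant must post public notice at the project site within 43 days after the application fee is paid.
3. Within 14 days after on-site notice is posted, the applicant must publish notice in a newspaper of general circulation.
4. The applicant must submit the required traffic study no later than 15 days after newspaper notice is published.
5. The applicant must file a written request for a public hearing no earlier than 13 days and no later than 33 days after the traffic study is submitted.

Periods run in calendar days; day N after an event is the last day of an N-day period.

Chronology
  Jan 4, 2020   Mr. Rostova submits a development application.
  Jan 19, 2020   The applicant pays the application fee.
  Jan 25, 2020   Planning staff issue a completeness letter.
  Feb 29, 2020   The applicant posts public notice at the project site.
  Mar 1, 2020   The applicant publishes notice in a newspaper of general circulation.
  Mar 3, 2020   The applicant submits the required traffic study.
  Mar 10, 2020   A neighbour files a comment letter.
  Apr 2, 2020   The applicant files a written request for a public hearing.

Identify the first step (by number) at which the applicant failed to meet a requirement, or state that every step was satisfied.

None — every step was satisfied

Step 1 — counting 17 days from Jan 4, 2020 (when the application is submitted) gives a deadline of Jan 21, 2020; completed Jan 19, 2020, before the deadline.
Step 2 — counting 43 days from Jan 19, 2020 (when the application fee is paid) gives a deadline of Mar 2, 2020; completed Feb 29, 2020, before the deadline.
Step 3 — counting 14 days from Feb 29, 2020 (when on-site notice is posted) gives a deadline of Mar 14, 2020; done Mar 1, 2020 — timely.
Step 4 — counting 15 days from Mar 1, 2020 (when newspaper notice is published) gives a deadline of Mar 16, 2020; completed Mar 3, 2020, before the deadline.
Step 5 — 13 and 33 days from Mar 3, 2020 (when the traffic study is submitted) are Mar 16, 2020 and Apr 5, 2020 respectively; Apr 2, 2020 falls inside that range.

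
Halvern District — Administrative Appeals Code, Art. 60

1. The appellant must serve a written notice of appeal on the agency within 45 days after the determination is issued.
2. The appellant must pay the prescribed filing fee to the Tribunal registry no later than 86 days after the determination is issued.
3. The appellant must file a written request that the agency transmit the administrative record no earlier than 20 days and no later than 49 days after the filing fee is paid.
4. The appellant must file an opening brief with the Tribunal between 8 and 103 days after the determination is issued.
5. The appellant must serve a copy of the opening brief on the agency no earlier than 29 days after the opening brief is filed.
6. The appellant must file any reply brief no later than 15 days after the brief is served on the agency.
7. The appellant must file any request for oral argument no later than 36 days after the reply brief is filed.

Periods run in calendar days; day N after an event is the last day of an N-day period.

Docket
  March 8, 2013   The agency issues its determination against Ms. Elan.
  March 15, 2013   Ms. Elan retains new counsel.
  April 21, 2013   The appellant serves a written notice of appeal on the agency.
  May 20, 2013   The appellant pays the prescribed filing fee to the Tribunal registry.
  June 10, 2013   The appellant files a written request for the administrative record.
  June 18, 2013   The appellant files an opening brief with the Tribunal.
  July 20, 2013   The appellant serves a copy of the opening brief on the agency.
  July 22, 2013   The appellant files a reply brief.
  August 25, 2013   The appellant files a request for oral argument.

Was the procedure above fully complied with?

Yes

Step 1 — counting 45 days from March 8, 2013 (when the determination is issued) gives a deadline of April 22, 2013; April 21, 2013 is within that limit.
Step 2 — counting 86 days from March 8, 2013 (when the determination is issued) gives a deadline of June 2, 2013; May 20, 2013 is within that limit.
Step 3 — 20 and 49 days from May 20, 2013 (when the filing fee is paid) are June 9, 2013 and July 8, 2013 respectively; June 10, 2013 falls inside that range.
Step 4 — 8 and 103 days from March 8, 2013 (when the determination is issued) are March 16, 2013 and June 19, 2013 respectively; June 18, 2013 falls inside that range.
Step 5 — must wait 29 days from June 18, 2013 (when the opening brief is filed), so not before July 17, 2013; done July 20, 2013 — permitted.
Step 6 — counting 15 days from July 20, 2013 (when the brief is served on the agency) gives a deadline of August 4, 2013; July 22, 2013 is within that limit.
Step 7 — counting 36 days from July 22, 2013 (when the reply brief is filed) gives a deadline of August 27, 2013; done August 25, 2013 — timely.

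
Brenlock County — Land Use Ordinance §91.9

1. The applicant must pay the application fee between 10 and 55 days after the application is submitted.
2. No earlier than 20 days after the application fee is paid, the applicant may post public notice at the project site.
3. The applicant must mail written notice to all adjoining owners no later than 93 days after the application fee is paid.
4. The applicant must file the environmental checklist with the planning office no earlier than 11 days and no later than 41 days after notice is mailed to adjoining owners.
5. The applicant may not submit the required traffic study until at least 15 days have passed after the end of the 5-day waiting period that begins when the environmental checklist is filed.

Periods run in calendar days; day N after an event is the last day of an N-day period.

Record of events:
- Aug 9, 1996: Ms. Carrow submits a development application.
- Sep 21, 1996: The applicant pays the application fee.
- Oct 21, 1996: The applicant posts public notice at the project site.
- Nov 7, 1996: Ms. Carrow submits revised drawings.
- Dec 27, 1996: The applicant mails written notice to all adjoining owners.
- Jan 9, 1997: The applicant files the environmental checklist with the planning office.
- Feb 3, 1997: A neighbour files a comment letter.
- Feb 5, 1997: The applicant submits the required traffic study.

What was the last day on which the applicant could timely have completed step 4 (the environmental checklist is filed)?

Step 4 runs from Dec 27, 1996, when notice is mailed to adjoining owners. The window is 11–41 days after Dec 27, 1996; it closes on Feb 6, 1997.

Feb 6, 1997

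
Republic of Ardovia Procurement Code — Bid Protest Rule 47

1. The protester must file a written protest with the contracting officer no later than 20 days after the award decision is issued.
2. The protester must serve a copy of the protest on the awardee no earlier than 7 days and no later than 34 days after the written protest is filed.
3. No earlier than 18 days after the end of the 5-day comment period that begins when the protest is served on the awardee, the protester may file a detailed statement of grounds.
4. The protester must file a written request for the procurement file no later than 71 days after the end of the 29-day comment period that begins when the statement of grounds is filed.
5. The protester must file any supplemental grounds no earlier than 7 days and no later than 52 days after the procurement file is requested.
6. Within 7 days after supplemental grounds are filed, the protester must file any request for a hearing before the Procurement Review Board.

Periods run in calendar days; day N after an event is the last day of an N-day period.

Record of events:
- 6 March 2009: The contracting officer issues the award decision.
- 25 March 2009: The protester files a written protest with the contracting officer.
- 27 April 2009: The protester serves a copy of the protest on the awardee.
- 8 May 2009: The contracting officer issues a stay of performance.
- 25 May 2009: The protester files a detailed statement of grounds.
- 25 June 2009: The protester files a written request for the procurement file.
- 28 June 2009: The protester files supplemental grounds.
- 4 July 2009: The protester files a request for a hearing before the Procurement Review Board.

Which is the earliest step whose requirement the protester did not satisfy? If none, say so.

Step 1: 20 days after 6 March 2009 (when the award decision is issued) is 26 March 2009; done 25 March 2009 — timely.
Step 2: the window is 7–34 days after 25 March 2009 (when the written protest is filed), so 1 April 2009 through 28 April 2009; done 27 April 2009, which is between those dates.
Step 3: the earliest permitted date is 18 days after 2 May 2009 (end of the 5-day comment period, which began when the protest is served on the awardee on 27 April 2009), i.e. 20 May 2009; done 25 May 2009 — permitted.
Step 4: 71 days after 23 June 2009 (end of the 29-day comment period, which began when the statement of grounds is filed on 25 May 2009) is 2 September 2009; 25 June 2009 is within that limit.
Step 5: the window is 7–52 days after 25 June 2009 (when the procurement file is requested), so 2 July 2009 through 16 August 2009; done 28 June 2009 — 4 days before the window opened.
That is the first point of non-compliance.

Step 5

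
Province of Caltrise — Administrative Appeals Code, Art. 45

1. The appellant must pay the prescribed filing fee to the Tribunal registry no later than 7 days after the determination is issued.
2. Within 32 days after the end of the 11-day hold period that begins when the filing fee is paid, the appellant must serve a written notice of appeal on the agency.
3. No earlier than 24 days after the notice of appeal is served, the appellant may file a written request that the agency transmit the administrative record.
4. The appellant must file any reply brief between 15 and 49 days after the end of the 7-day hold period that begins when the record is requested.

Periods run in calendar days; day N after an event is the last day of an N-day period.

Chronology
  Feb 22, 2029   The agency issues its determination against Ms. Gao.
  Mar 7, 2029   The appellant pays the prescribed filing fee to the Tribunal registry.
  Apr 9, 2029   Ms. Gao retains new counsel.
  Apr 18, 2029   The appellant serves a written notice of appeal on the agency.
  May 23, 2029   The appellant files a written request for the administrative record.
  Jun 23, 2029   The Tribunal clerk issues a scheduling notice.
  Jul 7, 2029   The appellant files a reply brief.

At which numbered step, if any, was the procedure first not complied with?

Step 1 — counting 7 days from Feb 22, 2029 (when the determination is issued) gives a deadline of Mar 1, 2029; not done until Mar 7, 2029, 6 days after the deadline.

Step 1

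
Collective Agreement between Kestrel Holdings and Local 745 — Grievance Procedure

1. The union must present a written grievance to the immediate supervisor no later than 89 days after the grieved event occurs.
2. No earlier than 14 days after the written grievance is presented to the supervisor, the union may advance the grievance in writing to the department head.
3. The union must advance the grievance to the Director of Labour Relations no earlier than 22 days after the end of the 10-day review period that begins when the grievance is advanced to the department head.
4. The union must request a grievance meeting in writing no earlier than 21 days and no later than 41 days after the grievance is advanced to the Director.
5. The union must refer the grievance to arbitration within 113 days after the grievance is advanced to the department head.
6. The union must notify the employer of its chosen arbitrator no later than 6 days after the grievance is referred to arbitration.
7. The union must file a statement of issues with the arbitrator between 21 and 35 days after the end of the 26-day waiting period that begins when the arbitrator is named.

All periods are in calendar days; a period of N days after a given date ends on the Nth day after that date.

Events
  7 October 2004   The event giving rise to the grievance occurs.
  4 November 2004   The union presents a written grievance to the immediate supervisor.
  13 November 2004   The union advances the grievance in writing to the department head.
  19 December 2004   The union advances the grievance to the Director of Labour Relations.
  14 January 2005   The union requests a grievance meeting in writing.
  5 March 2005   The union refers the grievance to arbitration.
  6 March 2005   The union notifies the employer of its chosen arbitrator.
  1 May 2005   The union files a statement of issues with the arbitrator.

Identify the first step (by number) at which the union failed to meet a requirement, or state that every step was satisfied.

(1) due by 7 October 2004 + 89 days = 4 January 2005; 4 November 2004 is within that limit.
(2) permitted from 4 November 2004 + 14 days = 18 November 2004 onward; done 13 November 2004 — 5 days too early.

Step 2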